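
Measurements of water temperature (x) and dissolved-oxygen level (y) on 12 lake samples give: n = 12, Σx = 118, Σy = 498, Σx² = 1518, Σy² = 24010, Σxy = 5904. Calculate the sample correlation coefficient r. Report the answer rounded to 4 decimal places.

0.9209

Numerator: nΣxy − (Σx)(Σy) = 12·5904 − (118)(498) = 12084
Denominator: √[(nΣx²−(Σx)²)(nΣy²−(Σy)²)]
  nΣx²−(Σx)² = 12·1518 − 13924 = 4292;  nΣy²−(Σy)² = 12·24010 − 248004 = 40116
  √(4292·40116) = √172177872 = 13121.6566
r = 12084 / 13121.6566 = 0.9209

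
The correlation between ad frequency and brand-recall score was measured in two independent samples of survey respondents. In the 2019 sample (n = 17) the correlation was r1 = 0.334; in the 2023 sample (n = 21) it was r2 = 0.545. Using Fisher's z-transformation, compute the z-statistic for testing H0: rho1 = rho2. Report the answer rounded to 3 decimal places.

Fisher z-transforms: z1 = atanh(0.334) = 0.347324, z2 = atanh(0.545) = 0.611241; difference d = -0.263917
Var(d) = 1/14 + 1/18 = 0.0714286 + 0.0555556 = 0.1269842
z = d/√Var(d) = -0.263917 / √0.1269842 = -0.263917 / 0.356348 = -0.741

-0.741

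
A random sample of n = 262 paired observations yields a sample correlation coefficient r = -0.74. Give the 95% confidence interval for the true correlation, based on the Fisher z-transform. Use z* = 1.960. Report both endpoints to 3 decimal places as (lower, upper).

(-0.790, -0.680)

z_r = atanh(-0.74) = -0.950479;  SE = 1/√(n−3) = 1/√259 = 0.062137
z-limits: -0.950479 ± 1.960·0.062137 = -0.950479 ± 0.121789 = [-1.072268, -0.828690]
ρ-limits: (tanh -1.072268, tanh -0.828690) = (-0.790, -0.680)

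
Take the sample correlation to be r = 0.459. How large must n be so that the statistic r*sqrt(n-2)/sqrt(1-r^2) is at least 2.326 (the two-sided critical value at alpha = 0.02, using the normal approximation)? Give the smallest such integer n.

23

Need r·√(n−2)/√(1−r²) ≥ 2.326
√(n−2) ≥ 2.326·√(1−0.210681) / 0.459 = 2.326·0.888436 / 0.459 = 4.5022
n−2 ≥ 20.2698  ⇒  n ≥ 22.2698
Smallest integer n = 23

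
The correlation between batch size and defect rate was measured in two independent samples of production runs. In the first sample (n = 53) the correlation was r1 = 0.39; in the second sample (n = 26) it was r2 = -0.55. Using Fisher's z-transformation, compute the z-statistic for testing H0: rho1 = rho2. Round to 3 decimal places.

4.089

z1 = atanh(0.39) = 0.411800,  z2 = atanh(-0.55) = -0.618381
SE = √(1/(n1−3) + 1/(n2−3)) = √(1/50 + 1/23) = √(0.0200000 + 0.0434783) = √0.0634783 = 0.251949
z = (z1 − z2)/SE = (0.411800 − (-0.618381)) / 0.251949 = 1.030181 / 0.251949 = 4.089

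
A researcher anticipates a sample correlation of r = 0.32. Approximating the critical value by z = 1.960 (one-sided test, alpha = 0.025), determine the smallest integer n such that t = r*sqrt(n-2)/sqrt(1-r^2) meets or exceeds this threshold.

Need r·√(n−2)/√(1−r²) ≥ 1.960
√(n−2) ≥ 1.960·√(1−0.1024) / 0.32 = 1.960·0.947418 / 0.32 = 5.8029
n−2 ≥ 33.6736  ⇒  n ≥ 35.6736
Smallest integer n = 36

36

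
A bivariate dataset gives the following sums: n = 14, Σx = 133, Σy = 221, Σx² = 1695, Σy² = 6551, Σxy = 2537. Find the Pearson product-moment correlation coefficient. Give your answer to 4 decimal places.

Numerator: nΣxy − (Σx)(Σy) = 14·2537 − (133)(221) = 6125
Denominator: √[(nΣx²−(Σx)²)(nΣy²−(Σy)²)]
  nΣx²−(Σx)² = 14·1695 − 17689 = 6041;  nΣy²−(Σy)² = 14·6551 − 48841 = 42873
  √(6041·42873) = √258995793 = 16093.3462
r = 6125 / 16093.3462 = 0.3806

0.3806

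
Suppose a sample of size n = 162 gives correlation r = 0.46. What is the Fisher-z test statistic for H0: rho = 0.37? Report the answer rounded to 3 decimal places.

1.373

Fisher z: atanh(0.46) = 0.497311, atanh(0.37) = 0.388423
z = (z_r − z_0)·√(n−3) = (0.497311 − 0.388423)·√159 = 0.108888 · 12.609520 = 1.373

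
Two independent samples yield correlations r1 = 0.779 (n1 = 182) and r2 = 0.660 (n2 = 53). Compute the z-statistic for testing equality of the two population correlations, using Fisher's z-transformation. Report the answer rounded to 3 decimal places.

z1 = atanh(0.779) = 1.042822,  z2 = atanh(0.660) = 0.792814
SE = √(1/(n1−3) + 1/(n2−3)) = √(1/179 + 1/50) = √(0.0055866 + 0.0200000) = √0.0255866 = 0.159958
z = (z1 − z2)/SE = (1.042822 − 0.792814) / 0.159958 = 0.250008 / 0.159958 = 1.563

1.563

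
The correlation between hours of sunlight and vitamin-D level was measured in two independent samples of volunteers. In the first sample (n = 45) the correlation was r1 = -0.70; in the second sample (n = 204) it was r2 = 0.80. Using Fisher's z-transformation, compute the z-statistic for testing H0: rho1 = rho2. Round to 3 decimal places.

Fisher z-transforms: z1 = atanh(-0.70) = -0.867301, z2 = atanh(0.80) = 1.098612; difference d = -1.965913
Var(d) = 1/42 + 1/201 = 0.0238095 + 0.0049751 = 0.0287846
z = d/√Var(d) = -1.965913 / √0.0287846 = -1.965913 / 0.169660 = -11.587

-11.587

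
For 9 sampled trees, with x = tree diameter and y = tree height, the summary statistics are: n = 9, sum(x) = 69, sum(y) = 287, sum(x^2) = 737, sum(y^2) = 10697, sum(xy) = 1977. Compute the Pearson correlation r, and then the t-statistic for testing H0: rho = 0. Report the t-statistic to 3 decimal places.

Numerator: nΣxy − (Σx)(Σy) = 9·1977 − (69)(287) = -2010
Denominator: √[(nΣx²−(Σx)²)(nΣy²−(Σy)²)]
  nΣx²−(Σx)² = 9·737 − 4761 = 1872;  nΣy²−(Σy)² = 9·10697 − 82369 = 13904
  √(1872·13904) = √26028288 = 5101.7926
r = -2010 / 5101.7926 = -0.3940
t = r·√(n−2)/√(1−r²) = -0.3940·√7 / √(1−0.155236) = -1.042426 / 0.919110 = -1.134

-1.134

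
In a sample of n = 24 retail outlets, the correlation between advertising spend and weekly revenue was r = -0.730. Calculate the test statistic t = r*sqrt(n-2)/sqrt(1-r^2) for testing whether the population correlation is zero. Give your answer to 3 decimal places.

1 − r² = 1 − 0.532900 = 0.467100;  √(1−r²) = 0.683447
√(n−2) = √22 = 4.690416
t = r·√(n−2)/√(1−r²) = -0.730 · 4.690416 / 0.683447 = -5.010

-5.010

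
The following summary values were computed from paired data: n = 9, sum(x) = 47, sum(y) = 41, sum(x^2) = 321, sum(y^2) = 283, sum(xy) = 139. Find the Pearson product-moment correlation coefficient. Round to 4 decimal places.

-0.8809

S_xy = nΣxy − ΣxΣy = 9·139 − 47·41 = 1251 − 1927 = -676
S_xx = nΣx² − (Σx)² = 9·321 − 47² = 2889 − 2209 = 680
S_yy = nΣy² − (Σy)² = 9·283 − 41² = 2547 − 1681 = 866
r = S_xy / √(S_xx·S_yy) = -676 / √(680·866) = -676 / √588880 = -676 / 767.3852 = -0.8809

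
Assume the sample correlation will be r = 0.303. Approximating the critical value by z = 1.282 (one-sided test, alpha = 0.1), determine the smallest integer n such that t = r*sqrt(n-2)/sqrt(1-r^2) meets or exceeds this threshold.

19

r√(n−2)/√(1−r²) ≥ 1.282  ⇔  n−2 ≥ (1.282)²·(1−r²)/r²
(1−r²)/r² = (1−0.091809)/0.091809 = 9.8922
n ≥ 2 + 1.643524·9.8922 = 2 + 16.2581 = 18.2581
⌈18.2581⌉ = 19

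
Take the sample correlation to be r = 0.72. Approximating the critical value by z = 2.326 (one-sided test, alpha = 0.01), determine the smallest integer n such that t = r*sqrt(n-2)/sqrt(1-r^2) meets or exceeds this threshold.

8

Need r·√(n−2)/√(1−r²) ≥ 2.326
√(n−2) ≥ 2.326·√(1−0.5184) / 0.72 = 2.326·0.693974 / 0.72 = 2.2419
n−2 ≥ 5.0261  ⇒  n ≥ 7.0261
Smallest integer n = 8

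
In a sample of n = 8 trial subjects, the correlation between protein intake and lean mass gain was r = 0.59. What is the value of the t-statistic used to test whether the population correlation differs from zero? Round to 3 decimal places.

1.790

1 − r² = 1 − 0.3481 = 0.6519;  √(1−r²) = 0.807403
√(n−2) = √6 = 2.449490
t = r·√(n−2)/√(1−r²) = 0.59 · 2.449490 / 0.807403 = 1.790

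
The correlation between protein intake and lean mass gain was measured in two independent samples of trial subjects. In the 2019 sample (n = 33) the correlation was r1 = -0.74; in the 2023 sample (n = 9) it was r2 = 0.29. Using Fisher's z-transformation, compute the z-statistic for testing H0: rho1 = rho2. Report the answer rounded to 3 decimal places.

Fisher z-transforms: z1 = atanh(-0.74) = -0.950479, z2 = atanh(0.29) = 0.298566; difference d = -1.249045
Var(d) = 1/30 + 1/6 = 0.0333333 + 0.1666667 = 0.2000000
z = d/√Var(d) = -1.249045 / √0.2000000 = -1.249045 / 0.447214 = -2.793

-2.793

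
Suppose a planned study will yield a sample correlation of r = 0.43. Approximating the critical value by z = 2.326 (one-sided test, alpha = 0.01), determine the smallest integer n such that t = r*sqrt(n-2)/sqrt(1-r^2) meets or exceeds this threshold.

r√(n−2)/√(1−r²) ≥ 2.326  ⇔  n−2 ≥ (2.326)²·(1−r²)/r²
(1−r²)/r² = (1−0.1849)/0.1849 = 4.4083
n ≥ 2 + 5.410276·4.4083 = 2 + 23.8501 = 25.8501
⌈25.8501⌉ = 26

26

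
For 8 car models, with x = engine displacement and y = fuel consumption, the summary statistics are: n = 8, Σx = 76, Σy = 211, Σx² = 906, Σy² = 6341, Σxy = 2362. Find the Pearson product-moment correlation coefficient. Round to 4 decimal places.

0.9462

S_xy = nΣxy − ΣxΣy = 8·2362 − 76·211 = 18896 − 16036 = 2860
S_xx = nΣx² − (Σx)² = 8·906 − 76² = 7248 − 5776 = 1472
S_yy = nΣy² − (Σy)² = 8·6341 − 211² = 50728 − 44521 = 6207
r = S_xy / √(S_xx·S_yy) = 2860 / √(1472·6207) = 2860 / √9136704 = 2860 / 3022.6981 = 0.9462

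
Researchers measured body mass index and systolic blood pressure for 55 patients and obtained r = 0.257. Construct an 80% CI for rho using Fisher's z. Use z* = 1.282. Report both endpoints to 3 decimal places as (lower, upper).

(0.085, 0.414)

Fisher z: z_r = atanh(r) = ½·ln((1+0.257)/(1−0.257)) = 0.262894
SE(z) = 1/√(n−3) = 1/√52 = 0.138675
80% ⇒ z* = 1.282; margin = 1.282·0.138675 = 0.177781
CI on z-scale: (0.085113, 0.440675)
Back-transform: tanh(0.085113) = 0.084908, tanh(0.440675) = 0.414204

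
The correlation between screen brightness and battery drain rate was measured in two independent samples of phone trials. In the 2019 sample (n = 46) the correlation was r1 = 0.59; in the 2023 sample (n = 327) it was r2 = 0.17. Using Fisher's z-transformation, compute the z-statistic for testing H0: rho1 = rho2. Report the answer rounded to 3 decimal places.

z1 = atanh(0.59) = 0.677666,  z2 = atanh(0.17) = 0.171667
SE = √(1/(n1−3) + 1/(n2−3)) = √(1/43 + 1/324) = √(0.0232558 + 0.0030864) = √0.0263422 = 0.162303
z = (z1 − z2)/SE = (0.677666 − 0.171667) / 0.162303 = 0.505999 / 0.162303 = 3.118

3.118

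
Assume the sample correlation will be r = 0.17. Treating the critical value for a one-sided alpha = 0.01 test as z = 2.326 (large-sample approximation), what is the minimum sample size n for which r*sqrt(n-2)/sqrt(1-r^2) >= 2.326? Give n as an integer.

r√(n−2)/√(1−r²) ≥ 2.326  ⇔  n−2 ≥ (2.326)²·(1−r²)/r²
(1−r²)/r² = (1−0.0289)/0.0289 = 33.6021
n ≥ 2 + 5.410276·33.6021 = 2 + 181.7966 = 183.7966
⌈183.7966⌉ = 184

184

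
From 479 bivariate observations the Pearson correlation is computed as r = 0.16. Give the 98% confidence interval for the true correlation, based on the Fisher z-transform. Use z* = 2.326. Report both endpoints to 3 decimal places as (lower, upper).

(0.055, 0.262)

z_r = atanh(0.16) = 0.161387;  SE = 1/√(n−3) = 1/√476 = 0.045835
z-limits: 0.161387 ± 2.326·0.045835 = 0.161387 ± 0.106612 = [0.054775, 0.267999]
ρ-limits: (tanh 0.054775, tanh 0.267999) = (0.055, 0.262)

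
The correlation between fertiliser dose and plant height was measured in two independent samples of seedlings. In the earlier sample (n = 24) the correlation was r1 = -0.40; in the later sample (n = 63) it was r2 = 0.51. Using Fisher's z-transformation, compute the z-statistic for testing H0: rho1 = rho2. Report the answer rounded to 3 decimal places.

z1 = atanh(-0.40) = -0.423649,  z2 = atanh(0.51) = 0.562730
SE = √(1/(n1−3) + 1/(n2−3)) = √(1/21 + 1/60) = √(0.0476190 + 0.0166667) = √0.0642857 = 0.253546
z = (z1 − z2)/SE = (-0.423649 − 0.562730) / 0.253546 = -0.986379 / 0.253546 = -3.890

-3.890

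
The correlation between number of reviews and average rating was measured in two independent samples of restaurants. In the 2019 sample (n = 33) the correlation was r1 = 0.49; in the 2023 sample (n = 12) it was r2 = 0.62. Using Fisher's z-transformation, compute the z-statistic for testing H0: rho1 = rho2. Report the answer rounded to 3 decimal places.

-0.497

z1 = atanh(0.49) = 0.536060,  z2 = atanh(0.62) = 0.725005
SE = √(1/(n1−3) + 1/(n2−3)) = √(1/30 + 1/9) = √(0.0333333 + 0.1111111) = √0.1444444 = 0.380058
z = (z1 − z2)/SE = (0.536060 − 0.725005) / 0.380058 = -0.188945 / 0.380058 = -0.497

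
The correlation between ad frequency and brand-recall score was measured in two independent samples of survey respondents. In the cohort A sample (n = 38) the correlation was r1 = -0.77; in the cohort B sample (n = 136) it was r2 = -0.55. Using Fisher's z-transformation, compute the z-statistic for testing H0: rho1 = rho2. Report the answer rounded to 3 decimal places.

-2.116

Fisher z-transforms: z1 = atanh(-0.77) = -1.020328, z2 = atanh(-0.55) = -0.618381; difference d = -0.401947
Var(d) = 1/35 + 1/133 = 0.0285714 + 0.0075188 = 0.0360902
z = d/√Var(d) = -0.401947 / √0.0360902 = -0.401947 / 0.189974 = -2.116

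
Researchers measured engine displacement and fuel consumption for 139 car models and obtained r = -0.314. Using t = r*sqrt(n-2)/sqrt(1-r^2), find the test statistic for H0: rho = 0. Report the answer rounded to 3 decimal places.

t = r·√(n−2) / √(1−r²) with r = -0.314, n = 139
  = -0.314·√137 / √(1 − 0.098596)
  = -0.314·11.704700 / 0.949423
  = -3.675276 / 0.949423 = -3.871

-3.871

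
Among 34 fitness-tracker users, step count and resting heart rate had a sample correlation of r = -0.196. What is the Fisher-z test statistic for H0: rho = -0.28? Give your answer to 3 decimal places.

0.496

z_r = atanh(-0.196) = -0.198569,  z_0 = atanh(-0.28) = -0.287682
SE = 1/√(n−3) = 1/√31 = 0.179605
z = (z_r − z_0)/SE = (-0.198569 − (-0.287682)) / 0.179605 = 0.089113 / 0.179605 = 0.496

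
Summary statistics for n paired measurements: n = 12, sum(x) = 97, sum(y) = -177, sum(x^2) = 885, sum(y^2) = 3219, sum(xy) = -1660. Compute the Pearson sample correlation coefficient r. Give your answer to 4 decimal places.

S_xy = nΣxy − ΣxΣy = 12·(-1660) − 97·(-177) = -19920 − (-17169) = -2751
S_xx = nΣx² − (Σx)² = 12·885 − 97² = 10620 − 9409 = 1211
S_yy = nΣy² − (Σy)² = 12·3219 − (-177)² = 38628 − 31329 = 7299
r = S_xy / √(S_xx·S_yy) = -2751 / √(1211·7299) = -2751 / √8839089 = -2751 / 2973.0605 = -0.9253

-0.9253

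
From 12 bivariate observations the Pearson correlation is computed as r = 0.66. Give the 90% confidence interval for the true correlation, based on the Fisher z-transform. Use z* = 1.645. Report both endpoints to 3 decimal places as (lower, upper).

(0.240, 0.872)

z_r = atanh(0.66) = 0.792814;  SE = 1/√(n−3) = 1/√9 = 0.333333
z-limits: 0.792814 ± 1.645·0.333333 = 0.792814 ± 0.548333 = [0.244481, 1.341147]
ρ-limits: (tanh 0.244481, tanh 1.341147) = (0.240, 0.872)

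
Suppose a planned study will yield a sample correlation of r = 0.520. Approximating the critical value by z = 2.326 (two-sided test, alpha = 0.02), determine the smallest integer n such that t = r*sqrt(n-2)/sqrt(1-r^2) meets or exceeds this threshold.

17

r√(n−2)/√(1−r²) ≥ 2.326  ⇔  n−2 ≥ (2.326)²·(1−r²)/r²
(1−r²)/r² = (1−0.270400)/0.270400 = 2.6982
n ≥ 2 + 5.410276·2.6982 = 2 + 14.5980 = 16.5980
⌈16.5980⌉ = 17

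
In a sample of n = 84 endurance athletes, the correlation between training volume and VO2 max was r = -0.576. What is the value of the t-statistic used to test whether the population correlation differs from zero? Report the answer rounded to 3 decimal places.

-6.381

1 − r² = 1 − 0.331776 = 0.668224;  √(1−r²) = 0.817450
√(n−2) = √82 = 9.055385
t = r·√(n−2)/√(1−r²) = -0.576 · 9.055385 / 0.817450 = -6.381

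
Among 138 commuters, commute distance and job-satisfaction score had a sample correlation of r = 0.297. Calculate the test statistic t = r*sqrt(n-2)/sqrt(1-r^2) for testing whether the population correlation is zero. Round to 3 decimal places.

3.627

t = r·√(n−2) / √(1−r²) with r = 0.297, n = 138
  = 0.297·√136 / √(1 − 0.088209)
  = 0.297·11.661904 / 0.954877
  = 3.463585 / 0.954877 = 3.627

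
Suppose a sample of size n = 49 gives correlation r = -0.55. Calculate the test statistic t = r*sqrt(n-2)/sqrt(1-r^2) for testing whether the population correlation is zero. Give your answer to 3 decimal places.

1 − r² = 1 − 0.3025 = 0.6975;  √(1−r²) = 0.835165
√(n−2) = √47 = 6.855655
t = r·√(n−2)/√(1−r²) = -0.55 · 6.855655 / 0.835165 = -4.515

-4.515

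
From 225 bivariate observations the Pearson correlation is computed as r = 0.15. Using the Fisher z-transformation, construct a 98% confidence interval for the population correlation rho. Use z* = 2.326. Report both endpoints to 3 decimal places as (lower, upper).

(-0.005, 0.298)

Fisher z: z_r = atanh(r) = ½·ln((1+0.15)/(1−0.15)) = 0.151140
SE(z) = 1/√(n−3) = 1/√222 = 0.067116
98% ⇒ z* = 2.326; margin = 2.326·0.067116 = 0.156112
CI on z-scale: (-0.004972, 0.307252)
Back-transform: tanh(-0.004972) = -0.004972, tanh(0.307252) = 0.297935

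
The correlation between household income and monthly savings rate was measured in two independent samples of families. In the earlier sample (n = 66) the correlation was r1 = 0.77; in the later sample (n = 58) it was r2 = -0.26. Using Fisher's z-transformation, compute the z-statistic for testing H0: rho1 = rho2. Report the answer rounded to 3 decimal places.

6.971

z1 = atanh(0.77) = 1.020328,  z2 = atanh(-0.26) = -0.266108
SE = √(1/(n1−3) + 1/(n2−3)) = √(1/63 + 1/55) = √(0.0158730 + 0.0181818) = √0.0340548 = 0.184539
z = (z1 − z2)/SE = (1.020328 − (-0.266108)) / 0.184539 = 1.286436 / 0.184539 = 6.971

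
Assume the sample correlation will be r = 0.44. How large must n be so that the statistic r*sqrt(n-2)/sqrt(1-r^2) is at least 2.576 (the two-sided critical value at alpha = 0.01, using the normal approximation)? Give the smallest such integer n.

30

r√(n−2)/√(1−r²) ≥ 2.576  ⇔  n−2 ≥ (2.576)²·(1−r²)/r²
(1−r²)/r² = (1−0.1936)/0.1936 = 4.1653
n ≥ 2 + 6.635776·4.1653 = 2 + 27.6400 = 29.6400
⌈29.6400⌉ = 30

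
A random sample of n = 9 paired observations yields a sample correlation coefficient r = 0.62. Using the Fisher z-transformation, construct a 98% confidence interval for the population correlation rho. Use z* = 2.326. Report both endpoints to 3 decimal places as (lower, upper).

(-0.221, 0.932)

z_r = atanh(0.62) = 0.725005;  SE = 1/√(n−3) = 1/√6 = 0.408248
z-limits: 0.725005 ± 2.326·0.408248 = 0.725005 ± 0.949585 = [-0.224580, 1.674590]
ρ-limits: (tanh -0.224580, tanh 1.674590) = (-0.221, 0.932)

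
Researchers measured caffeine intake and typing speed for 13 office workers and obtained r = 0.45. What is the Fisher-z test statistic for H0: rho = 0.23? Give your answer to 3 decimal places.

z_r = atanh(0.45) = 0.484700,  z_0 = atanh(0.23) = 0.234189
SE = 1/√(n−3) = 1/√10 = 0.316228
z = (z_r − z_0)/SE = (0.484700 − 0.234189) / 0.316228 = 0.250511 / 0.316228 = 0.792

0.792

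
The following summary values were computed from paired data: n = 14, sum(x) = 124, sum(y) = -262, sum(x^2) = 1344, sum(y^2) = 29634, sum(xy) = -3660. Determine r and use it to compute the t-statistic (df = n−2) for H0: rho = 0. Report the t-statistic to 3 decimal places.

-2.242

Numerator: nΣxy − (Σx)(Σy) = 14·(-3660) − (124)(-262) = -18752
Denominator: √[(nΣx²−(Σx)²)(nΣy²−(Σy)²)]
  nΣx²−(Σx)² = 14·1344 − 15376 = 3440;  nΣy²−(Σy)² = 14·29634 − 68644 = 346232
  √(3440·346232) = √1191038080 = 34511.4196
r = -18752 / 34511.4196 = -0.5434
t = r·√(n−2)/√(1−r²) = -0.5434·√12 / √(1−0.295284) = -1.882393 / 0.839474 = -2.242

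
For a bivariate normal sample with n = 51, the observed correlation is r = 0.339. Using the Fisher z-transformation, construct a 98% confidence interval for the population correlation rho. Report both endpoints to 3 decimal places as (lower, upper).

Fisher z: z_r = atanh(r) = ½·ln((1+0.339)/(1−0.339)) = 0.352962
SE(z) = 1/√(n−3) = 1/√48 = 0.144338
98% ⇒ z* = 2.326; margin = 2.326·0.144338 = 0.335730
CI on z-scale: (0.017232, 0.688692)
Back-transform: tanh(0.017232) = 0.017230, tanh(0.688692) = 0.597141

(0.017, 0.597)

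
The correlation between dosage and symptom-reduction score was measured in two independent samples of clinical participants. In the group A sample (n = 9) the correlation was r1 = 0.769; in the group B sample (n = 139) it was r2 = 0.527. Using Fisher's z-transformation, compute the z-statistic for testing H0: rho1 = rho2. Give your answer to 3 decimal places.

Fisher z-transforms: z1 = atanh(0.769) = 1.017876, z2 = atanh(0.527) = 0.585982; difference d = 0.431894
Var(d) = 1/6 + 1/136 = 0.1666667 + 0.0073529 = 0.1740196
z = d/√Var(d) = 0.431894 / √0.1740196 = 0.431894 / 0.417157 = 1.035

1.035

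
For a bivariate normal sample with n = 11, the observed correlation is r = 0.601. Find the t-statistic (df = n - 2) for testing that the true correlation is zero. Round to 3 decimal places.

1 − r² = 1 − 0.361201 = 0.638799;  √(1−r²) = 0.799249
√(n−2) = √9 = 3.000000
t = r·√(n−2)/√(1−r²) = 0.601 · 3.000000 / 0.799249 = 2.256

2.256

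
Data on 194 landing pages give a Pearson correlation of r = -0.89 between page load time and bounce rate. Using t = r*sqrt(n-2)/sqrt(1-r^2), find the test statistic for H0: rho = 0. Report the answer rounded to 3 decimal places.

1 − r² = 1 − 0.7921 = 0.2079;  √(1−r²) = 0.455961
√(n−2) = √192 = 13.856406
t = r·√(n−2)/√(1−r²) = -0.89 · 13.856406 / 0.455961 = -27.047

-27.047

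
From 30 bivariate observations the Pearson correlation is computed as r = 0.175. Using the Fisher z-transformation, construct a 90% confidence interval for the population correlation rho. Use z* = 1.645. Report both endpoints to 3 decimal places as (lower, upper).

Fisher z: z_r = atanh(r) = ½·ln((1+0.175)/(1−0.175)) = 0.176820
SE(z) = 1/√(n−3) = 1/√27 = 0.192450
90% ⇒ z* = 1.645; margin = 1.645·0.192450 = 0.316580
CI on z-scale: (-0.139760, 0.493400)
Back-transform: tanh(-0.139760) = -0.138857, tanh(0.493400) = 0.456911

(-0.139, 0.457)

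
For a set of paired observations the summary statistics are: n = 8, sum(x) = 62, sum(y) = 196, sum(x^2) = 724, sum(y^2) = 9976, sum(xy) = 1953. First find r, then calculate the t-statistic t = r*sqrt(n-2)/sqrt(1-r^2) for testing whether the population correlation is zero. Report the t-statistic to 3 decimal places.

1.027

S_xy = nΣxy − ΣxΣy = 8·1953 − 62·196 = 15624 − 12152 = 3472
S_xx = nΣx² − (Σx)² = 8·724 − 62² = 5792 − 3844 = 1948
S_yy = nΣy² − (Σy)² = 8·9976 − 196² = 79808 − 38416 = 41392
r = S_xy / √(S_xx·S_yy) = 3472 / √(1948·41392) = 3472 / √80631616 = 3472 / 8979.5109 = 0.3867
t = r·√(n−2)/√(1−r²) = 0.3867·√6 / √(1−0.149537) = 0.947218 / 0.922206 = 1.027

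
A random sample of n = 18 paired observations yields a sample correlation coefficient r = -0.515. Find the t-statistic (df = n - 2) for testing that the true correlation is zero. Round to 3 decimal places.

-2.403

1 − r² = 1 − 0.265225 = 0.734775;  √(1−r²) = 0.857190
√(n−2) = √16 = 4.000000
t = r·√(n−2)/√(1−r²) = -0.515 · 4.000000 / 0.857190 = -2.403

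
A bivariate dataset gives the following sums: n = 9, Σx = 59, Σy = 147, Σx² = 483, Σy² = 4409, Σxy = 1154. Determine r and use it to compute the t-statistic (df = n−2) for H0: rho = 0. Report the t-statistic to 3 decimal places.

1.271

S_xy = nΣxy − ΣxΣy = 9·1154 − 59·147 = 10386 − 8673 = 1713
S_xx = nΣx² − (Σx)² = 9·483 − 59² = 4347 − 3481 = 866
S_yy = nΣy² − (Σy)² = 9·4409 − 147² = 39681 − 21609 = 18072
r = S_xy / √(S_xx·S_yy) = 1713 / √(866·18072) = 1713 / √15650352 = 1713 / 3956.0526 = 0.4330
t = r·√(n−2)/√(1−r²) = 0.4330·√7 / √(1−0.187489) = 1.145610 / 0.901394 = 1.271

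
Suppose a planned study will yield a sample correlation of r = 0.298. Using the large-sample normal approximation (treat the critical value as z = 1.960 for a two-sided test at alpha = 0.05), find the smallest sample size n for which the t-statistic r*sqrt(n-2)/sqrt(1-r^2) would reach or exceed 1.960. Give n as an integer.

42

r√(n−2)/√(1−r²) ≥ 1.960  ⇔  n−2 ≥ (1.960)²·(1−r²)/r²
(1−r²)/r² = (1−0.088804)/0.088804 = 10.2608
n ≥ 2 + 3.8416·10.2608 = 2 + 39.4179 = 41.4179
⌈41.4179⌉ = 42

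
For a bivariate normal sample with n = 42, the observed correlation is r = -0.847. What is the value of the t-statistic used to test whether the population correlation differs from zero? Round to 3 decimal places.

1 − r² = 1 − 0.717409 = 0.282591;  √(1−r²) = 0.531593
√(n−2) = √40 = 6.324555
t = r·√(n−2)/√(1−r²) = -0.847 · 6.324555 / 0.531593 = -10.077

-10.077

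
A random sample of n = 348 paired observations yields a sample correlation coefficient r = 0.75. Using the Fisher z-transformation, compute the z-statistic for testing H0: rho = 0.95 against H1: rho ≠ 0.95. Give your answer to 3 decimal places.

Fisher z: atanh(0.75) = 0.972955, atanh(0.95) = 1.831781
z = (z_r − z_0)·√(n−3) = (0.972955 − 1.831781)·√345 = -0.858826 · 18.574176 = -15.952

-15.952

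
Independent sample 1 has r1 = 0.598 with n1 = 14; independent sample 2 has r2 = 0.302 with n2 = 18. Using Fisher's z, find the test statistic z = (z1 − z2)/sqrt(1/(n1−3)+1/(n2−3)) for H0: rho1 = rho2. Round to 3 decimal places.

Fisher z-transforms: z1 = atanh(0.598) = 0.690028, z2 = atanh(0.302) = 0.311719; difference d = 0.378309
Var(d) = 1/11 + 1/15 = 0.0909091 + 0.0666667 = 0.1575758
z = d/√Var(d) = 0.378309 / √0.1575758 = 0.378309 / 0.396958 = 0.953

0.953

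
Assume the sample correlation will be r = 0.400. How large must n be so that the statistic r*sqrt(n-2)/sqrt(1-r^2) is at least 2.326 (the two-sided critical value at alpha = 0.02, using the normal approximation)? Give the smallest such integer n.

31

Need r·√(n−2)/√(1−r²) ≥ 2.326
√(n−2) ≥ 2.326·√(1−0.160000) / 0.400 = 2.326·0.916515 / 0.400 = 5.3295
n−2 ≥ 28.4036  ⇒  n ≥ 30.4036
Smallest integer n = 31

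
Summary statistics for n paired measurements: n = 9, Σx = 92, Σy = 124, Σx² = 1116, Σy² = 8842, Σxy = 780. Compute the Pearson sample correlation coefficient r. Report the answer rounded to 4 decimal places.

-0.4357

S_xy = nΣxy − ΣxΣy = 9·780 − 92·124 = 7020 − 11408 = -4388
S_xx = nΣx² − (Σx)² = 9·1116 − 92² = 10044 − 8464 = 1580
S_yy = nΣy² − (Σy)² = 9·8842 − 124² = 79578 − 15376 = 64202
r = S_xy / √(S_xx·S_yy) = -4388 / √(1580·64202) = -4388 / √101439160 = -4388 / 10071.7009 = -0.4357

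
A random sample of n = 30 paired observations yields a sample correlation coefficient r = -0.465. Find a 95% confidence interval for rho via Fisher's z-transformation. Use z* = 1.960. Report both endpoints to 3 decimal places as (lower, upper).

(-0.707, -0.126)

z_r = atanh(-0.465) = -0.503672;  SE = 1/√(n−3) = 1/√27 = 0.192450
z-limits: -0.503672 ± 1.960·0.192450 = -0.503672 ± 0.377202 = [-0.880874, -0.126470]
ρ-limits: (tanh -0.880874, tanh -0.126470) = (-0.707, -0.126)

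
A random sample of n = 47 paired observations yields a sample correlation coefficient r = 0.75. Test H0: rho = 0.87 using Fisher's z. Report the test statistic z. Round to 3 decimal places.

-2.389

z_r = atanh(0.75) = 0.972955,  z_0 = atanh(0.87) = 1.333080
SE = 1/√(n−3) = 1/√44 = 0.150756
z = (z_r − z_0)/SE = (0.972955 − 1.333080) / 0.150756 = -0.360125 / 0.150756 = -2.389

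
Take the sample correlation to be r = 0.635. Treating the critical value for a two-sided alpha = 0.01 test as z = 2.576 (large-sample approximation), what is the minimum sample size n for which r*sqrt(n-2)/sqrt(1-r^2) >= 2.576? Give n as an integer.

12

Need r·√(n−2)/√(1−r²) ≥ 2.576
√(n−2) ≥ 2.576·√(1−0.403225) / 0.635 = 2.576·0.772512 / 0.635 = 3.1338
n−2 ≥ 9.8207  ⇒  n ≥ 11.8207
Smallest integer n = 12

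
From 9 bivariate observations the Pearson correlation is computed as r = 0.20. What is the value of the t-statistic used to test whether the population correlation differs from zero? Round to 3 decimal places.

0.540

1 − r² = 1 − 0.0400 = 0.9600;  √(1−r²) = 0.979796
√(n−2) = √7 = 2.645751
t = r·√(n−2)/√(1−r²) = 0.20 · 2.645751 / 0.979796 = 0.540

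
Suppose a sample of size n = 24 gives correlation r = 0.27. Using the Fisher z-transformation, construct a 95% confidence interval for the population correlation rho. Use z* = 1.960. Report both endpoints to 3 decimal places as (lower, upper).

(-0.150, 0.607)

z_r = atanh(0.27) = 0.276864;  SE = 1/√(n−3) = 1/√21 = 0.218218
z-limits: 0.276864 ± 1.960·0.218218 = 0.276864 ± 0.427707 = [-0.150843, 0.704571]
ρ-limits: (tanh -0.150843, tanh 0.704571) = (-0.150, 0.607)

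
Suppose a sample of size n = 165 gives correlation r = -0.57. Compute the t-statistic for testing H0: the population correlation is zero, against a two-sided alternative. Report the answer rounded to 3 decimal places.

-8.857

1 − r² = 1 − 0.3249 = 0.6751;  √(1−r²) = 0.821645
√(n−2) = √163 = 12.767145
t = r·√(n−2)/√(1−r²) = -0.57 · 12.767145 / 0.821645 = -8.857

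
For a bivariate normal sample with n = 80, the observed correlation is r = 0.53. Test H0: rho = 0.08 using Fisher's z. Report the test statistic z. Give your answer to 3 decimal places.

Fisher z: atanh(0.53) = 0.590145, atanh(0.08) = 0.080171
z = (z_r − z_0)·√(n−3) = (0.590145 − 0.080171)·√77 = 0.509974 · 8.774964 = 4.475

4.475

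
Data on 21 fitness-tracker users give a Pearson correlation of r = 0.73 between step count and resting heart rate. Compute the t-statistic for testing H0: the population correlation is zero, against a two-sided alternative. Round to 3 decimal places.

1 − r² = 1 − 0.5329 = 0.4671;  √(1−r²) = 0.683447
√(n−2) = √19 = 4.358899
t = r·√(n−2)/√(1−r²) = 0.73 · 4.358899 / 0.683447 = 4.656

4.656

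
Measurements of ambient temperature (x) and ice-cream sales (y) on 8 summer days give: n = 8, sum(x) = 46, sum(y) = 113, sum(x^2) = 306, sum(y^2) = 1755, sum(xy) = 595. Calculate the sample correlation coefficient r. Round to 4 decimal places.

Numerator: nΣxy − (Σx)(Σy) = 8·595 − (46)(113) = -438
Denominator: √[(nΣx²−(Σx)²)(nΣy²−(Σy)²)]
  nΣx²−(Σx)² = 8·306 − 2116 = 332;  nΣy²−(Σy)² = 8·1755 − 12769 = 1271
  √(332·1271) = √421972 = 649.5937
r = -438 / 649.5937 = -0.6743

-0.6743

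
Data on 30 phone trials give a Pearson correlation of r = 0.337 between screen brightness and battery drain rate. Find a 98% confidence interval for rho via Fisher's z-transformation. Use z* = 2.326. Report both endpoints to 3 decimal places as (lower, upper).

(-0.097, 0.663)

Fisher z: z_r = atanh(r) = ½·ln((1+0.337)/(1−0.337)) = 0.350704
SE(z) = 1/√(n−3) = 1/√27 = 0.192450
98% ⇒ z* = 2.326; margin = 2.326·0.192450 = 0.447639
CI on z-scale: (-0.096935, 0.798343)
Back-transform: tanh(-0.096935) = -0.096633, tanh(0.798343) = 0.663109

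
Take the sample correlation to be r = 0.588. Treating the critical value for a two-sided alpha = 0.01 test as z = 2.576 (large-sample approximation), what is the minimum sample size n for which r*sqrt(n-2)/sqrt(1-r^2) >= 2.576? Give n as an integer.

r√(n−2)/√(1−r²) ≥ 2.576  ⇔  n−2 ≥ (2.576)²·(1−r²)/r²
(1−r²)/r² = (1−0.345744)/0.345744 = 1.8923
n ≥ 2 + 6.635776·1.8923 = 2 + 12.5569 = 14.5569
⌈14.5569⌉ = 15

15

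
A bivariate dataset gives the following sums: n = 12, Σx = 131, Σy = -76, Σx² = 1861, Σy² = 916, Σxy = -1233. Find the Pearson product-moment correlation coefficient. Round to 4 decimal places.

Numerator: nΣxy − (Σx)(Σy) = 12·(-1233) − (131)(-76) = -4840
Denominator: √[(nΣx²−(Σx)²)(nΣy²−(Σy)²)]
  nΣx²−(Σx)² = 12·1861 − 17161 = 5171;  nΣy²−(Σy)² = 12·916 − 5776 = 5216
  √(5171·5216) = √26971936 = 5193.4513
r = -4840 / 5193.4513 = -0.9319

-0.9319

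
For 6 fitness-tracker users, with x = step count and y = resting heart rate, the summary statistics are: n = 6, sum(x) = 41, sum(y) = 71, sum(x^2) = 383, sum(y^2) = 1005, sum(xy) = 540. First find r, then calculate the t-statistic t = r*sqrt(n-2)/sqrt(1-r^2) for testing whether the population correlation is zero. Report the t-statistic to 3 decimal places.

0.929

Numerator: nΣxy − (Σx)(Σy) = 6·540 − (41)(71) = 329
Denominator: √[(nΣx²−(Σx)²)(nΣy²−(Σy)²)]
  nΣx²−(Σx)² = 6·383 − 1681 = 617;  nΣy²−(Σy)² = 6·1005 − 5041 = 989
  √(617·989) = √610213 = 781.1613
r = 329 / 781.1613 = 0.4212
t = r·√(n−2)/√(1−r²) = 0.4212·√4 / √(1−0.177409) = 0.842400 / 0.906968 = 0.929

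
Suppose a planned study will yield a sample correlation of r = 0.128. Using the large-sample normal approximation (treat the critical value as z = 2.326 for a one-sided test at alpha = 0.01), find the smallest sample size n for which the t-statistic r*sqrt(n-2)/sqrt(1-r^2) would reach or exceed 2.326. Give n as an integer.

327

Need r·√(n−2)/√(1−r²) ≥ 2.326
√(n−2) ≥ 2.326·√(1−0.016384) / 0.128 = 2.326·0.991774 / 0.128 = 18.0224
n−2 ≥ 324.8069  ⇒  n ≥ 326.8069
Smallest integer n = 327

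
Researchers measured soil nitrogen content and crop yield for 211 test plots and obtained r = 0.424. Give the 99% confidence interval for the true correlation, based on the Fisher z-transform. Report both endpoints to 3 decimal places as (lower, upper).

(0.267, 0.559)

z_r = atanh(0.424) = 0.452559;  SE = 1/√(n−3) = 1/√208 = 0.069338
z-limits: 0.452559 ± 2.576·0.069338 = 0.452559 ± 0.178615 = [0.273944, 0.631174]
ρ-limits: (tanh 0.273944, tanh 0.631174) = (0.267, 0.559)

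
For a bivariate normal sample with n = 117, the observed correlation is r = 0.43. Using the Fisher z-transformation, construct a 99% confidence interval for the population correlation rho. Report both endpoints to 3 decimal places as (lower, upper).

Fisher z: z_r = atanh(r) = ½·ln((1+0.43)/(1−0.43)) = 0.459897
SE(z) = 1/√(n−3) = 1/√114 = 0.093659
99% ⇒ z* = 2.576; margin = 2.576·0.093659 = 0.241266
CI on z-scale: (0.218631, 0.701163)
Back-transform: tanh(0.218631) = 0.215213, tanh(0.701163) = 0.605105

(0.215, 0.605)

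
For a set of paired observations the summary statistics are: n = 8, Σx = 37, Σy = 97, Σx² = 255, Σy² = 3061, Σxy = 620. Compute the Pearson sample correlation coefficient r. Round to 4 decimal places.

0.4310

S_xy = nΣxy − ΣxΣy = 8·620 − 37·97 = 4960 − 3589 = 1371
S_xx = nΣx² − (Σx)² = 8·255 − 37² = 2040 − 1369 = 671
S_yy = nΣy² − (Σy)² = 8·3061 − 97² = 24488 − 9409 = 15079
r = S_xy / √(S_xx·S_yy) = 1371 / √(671·15079) = 1371 / √10118009 = 1371 / 3180.8818 = 0.4310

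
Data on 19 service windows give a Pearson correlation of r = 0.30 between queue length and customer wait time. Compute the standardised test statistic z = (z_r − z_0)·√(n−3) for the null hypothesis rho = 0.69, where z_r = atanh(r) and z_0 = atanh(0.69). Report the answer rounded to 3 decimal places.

-2.154

Fisher z: atanh(0.30) = 0.309520, atanh(0.69) = 0.847956
z = (z_r − z_0)·√(n−3) = (0.309520 − 0.847956)·√16 = -0.538436 · 4.000000 = -2.154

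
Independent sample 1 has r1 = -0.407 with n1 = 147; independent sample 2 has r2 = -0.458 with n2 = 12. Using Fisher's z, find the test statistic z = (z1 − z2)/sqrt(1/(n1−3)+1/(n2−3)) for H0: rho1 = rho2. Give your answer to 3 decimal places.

0.183

z1 = atanh(-0.407) = -0.432010,  z2 = atanh(-0.458) = -0.494777
SE = √(1/(n1−3) + 1/(n2−3)) = √(1/144 + 1/9) = √(0.0069444 + 0.1111111) = √0.1180555 = 0.343592
z = (z1 − z2)/SE = (-0.432010 − (-0.494777)) / 0.343592 = 0.062767 / 0.343592 = 0.183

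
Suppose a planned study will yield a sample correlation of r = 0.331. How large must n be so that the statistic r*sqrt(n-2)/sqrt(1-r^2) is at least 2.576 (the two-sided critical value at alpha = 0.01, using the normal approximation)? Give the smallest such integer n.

r√(n−2)/√(1−r²) ≥ 2.576  ⇔  n−2 ≥ (2.576)²·(1−r²)/r²
(1−r²)/r² = (1−0.109561)/0.109561 = 8.1273
n ≥ 2 + 6.635776·8.1273 = 2 + 53.9309 = 55.9309
⌈55.9309⌉ = 56

56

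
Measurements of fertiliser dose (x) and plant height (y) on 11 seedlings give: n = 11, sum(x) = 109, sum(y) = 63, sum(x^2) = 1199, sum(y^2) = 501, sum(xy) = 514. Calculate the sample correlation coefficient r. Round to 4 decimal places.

S_xy = nΣxy − ΣxΣy = 11·514 − 109·63 = 5654 − 6867 = -1213
S_xx = nΣx² − (Σx)² = 11·1199 − 109² = 13189 − 11881 = 1308
S_yy = nΣy² − (Σy)² = 11·501 − 63² = 5511 − 3969 = 1542
r = S_xy / √(S_xx·S_yy) = -1213 / √(1308·1542) = -1213 / √2016936 = -1213 / 1420.1887 = -0.8541

-0.8541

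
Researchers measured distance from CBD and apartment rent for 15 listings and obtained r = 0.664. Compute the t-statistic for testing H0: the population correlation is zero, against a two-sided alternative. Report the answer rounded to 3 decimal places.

t = r·√(n−2) / √(1−r²) with r = 0.664, n = 15
  = 0.664·√13 / √(1 − 0.440896)
  = 0.664·3.605551 / 0.747733
  = 2.394086 / 0.747733 = 3.202

3.202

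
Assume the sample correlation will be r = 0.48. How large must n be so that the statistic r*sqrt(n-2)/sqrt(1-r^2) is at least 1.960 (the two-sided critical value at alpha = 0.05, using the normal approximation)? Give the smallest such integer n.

Need r·√(n−2)/√(1−r²) ≥ 1.960
√(n−2) ≥ 1.960·√(1−0.2304) / 0.48 = 1.960·0.877268 / 0.48 = 3.5822
n−2 ≥ 12.8322  ⇒  n ≥ 14.8322
Smallest integer n = 15

15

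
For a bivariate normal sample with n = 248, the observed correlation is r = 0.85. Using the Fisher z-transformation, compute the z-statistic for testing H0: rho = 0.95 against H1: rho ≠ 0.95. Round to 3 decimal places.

-9.010

Fisher z: atanh(0.85) = 1.256153, atanh(0.95) = 1.831781
z = (z_r − z_0)·√(n−3) = (1.256153 − 1.831781)·√245 = -0.575628 · 15.652476 = -9.010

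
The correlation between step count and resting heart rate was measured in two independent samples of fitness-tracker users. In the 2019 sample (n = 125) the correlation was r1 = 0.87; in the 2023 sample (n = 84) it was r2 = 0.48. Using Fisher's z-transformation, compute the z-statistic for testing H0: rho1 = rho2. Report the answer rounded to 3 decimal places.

5.652

z1 = atanh(0.87) = 1.333080,  z2 = atanh(0.48) = 0.522984
SE = √(1/(n1−3) + 1/(n2−3)) = √(1/122 + 1/81) = √(0.0081967 + 0.0123457) = √0.0205424 = 0.143326
z = (z1 − z2)/SE = (1.333080 − 0.522984) / 0.143326 = 0.810096 / 0.143326 = 5.652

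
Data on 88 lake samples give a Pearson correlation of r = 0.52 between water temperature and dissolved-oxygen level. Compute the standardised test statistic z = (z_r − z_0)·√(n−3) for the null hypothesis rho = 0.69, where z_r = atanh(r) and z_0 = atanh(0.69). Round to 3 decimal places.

z_r = atanh(0.52) = 0.576340,  z_0 = atanh(0.69) = 0.847956
SE = 1/√(n−3) = 1/√85 = 0.108465
z = (z_r − z_0)/SE = (0.576340 − 0.847956) / 0.108465 = -0.271616 / 0.108465 = -2.504

-2.504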